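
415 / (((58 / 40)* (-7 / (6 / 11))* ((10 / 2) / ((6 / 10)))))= -5976 / 2233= -2.68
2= 2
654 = 654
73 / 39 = 1.87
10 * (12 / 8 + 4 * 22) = 895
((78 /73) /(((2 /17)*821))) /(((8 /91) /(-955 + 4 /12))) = -7199738 /59933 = -120.13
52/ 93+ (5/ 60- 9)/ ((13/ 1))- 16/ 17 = -87797/ 82212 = -1.07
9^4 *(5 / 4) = 32805 / 4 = 8201.25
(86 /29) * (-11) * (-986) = 32164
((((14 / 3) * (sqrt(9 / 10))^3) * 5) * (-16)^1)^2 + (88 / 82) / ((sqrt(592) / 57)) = 627 * sqrt(37) / 1517 + 508032 / 5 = 101608.91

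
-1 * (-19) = 19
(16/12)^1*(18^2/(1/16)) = 6912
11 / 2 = 5.50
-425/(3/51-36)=7225/611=11.82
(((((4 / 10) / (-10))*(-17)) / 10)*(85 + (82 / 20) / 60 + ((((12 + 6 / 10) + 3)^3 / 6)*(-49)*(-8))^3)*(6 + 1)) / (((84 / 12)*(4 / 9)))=36478526890830599849396631 / 15625000000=2334625721013158.39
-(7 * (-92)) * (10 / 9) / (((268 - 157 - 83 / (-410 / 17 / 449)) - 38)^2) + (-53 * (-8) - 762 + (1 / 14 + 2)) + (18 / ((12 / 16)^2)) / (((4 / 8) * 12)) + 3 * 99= -1863313829500913 / 55464080359086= -33.59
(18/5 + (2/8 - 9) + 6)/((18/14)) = 119/180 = 0.66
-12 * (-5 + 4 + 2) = -12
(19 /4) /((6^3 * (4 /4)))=19 /864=0.02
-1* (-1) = 1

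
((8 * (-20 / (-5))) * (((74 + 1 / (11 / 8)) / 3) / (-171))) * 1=-8768 / 1881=-4.66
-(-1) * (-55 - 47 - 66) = -168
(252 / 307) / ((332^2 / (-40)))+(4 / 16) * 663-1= 1393731737 / 8459692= 164.75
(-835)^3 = -582182875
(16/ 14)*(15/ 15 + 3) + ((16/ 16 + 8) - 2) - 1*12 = -3/ 7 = -0.43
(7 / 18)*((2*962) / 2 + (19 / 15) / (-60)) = 6060467 / 16200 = 374.10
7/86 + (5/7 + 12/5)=9619/3010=3.20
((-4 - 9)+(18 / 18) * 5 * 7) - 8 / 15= 322 / 15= 21.47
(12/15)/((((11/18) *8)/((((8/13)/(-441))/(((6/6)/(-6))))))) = 48/35035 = 0.00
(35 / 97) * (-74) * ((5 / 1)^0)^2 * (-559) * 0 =0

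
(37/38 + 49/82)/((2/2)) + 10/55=15022/8569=1.75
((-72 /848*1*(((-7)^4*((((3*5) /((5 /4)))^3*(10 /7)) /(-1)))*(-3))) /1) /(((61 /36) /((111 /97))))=-319740099840 /313601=-1019576.15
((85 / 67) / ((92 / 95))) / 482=8075 / 2971048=0.00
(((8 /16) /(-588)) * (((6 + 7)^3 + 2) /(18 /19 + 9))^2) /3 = -193961329 /14002632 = -13.85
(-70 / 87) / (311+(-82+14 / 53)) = -3710 / 1057137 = -0.00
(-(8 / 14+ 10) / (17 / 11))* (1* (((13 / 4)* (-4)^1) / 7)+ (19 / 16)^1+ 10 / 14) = -2035 / 6664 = -0.31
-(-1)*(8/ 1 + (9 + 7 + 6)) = 30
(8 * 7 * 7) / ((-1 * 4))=-98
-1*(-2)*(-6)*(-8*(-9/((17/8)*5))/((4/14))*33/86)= -399168/3655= -109.21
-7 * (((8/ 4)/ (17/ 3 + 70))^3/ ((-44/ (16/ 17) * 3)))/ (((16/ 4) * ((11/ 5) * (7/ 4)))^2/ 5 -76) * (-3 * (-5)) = -3780000/ 7811042994491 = -0.00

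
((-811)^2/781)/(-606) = -657721/473286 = -1.39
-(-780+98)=682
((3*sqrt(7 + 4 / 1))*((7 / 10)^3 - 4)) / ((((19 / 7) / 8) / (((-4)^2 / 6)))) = -204792*sqrt(11) / 2375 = -285.99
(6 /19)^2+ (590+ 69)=237935 /361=659.10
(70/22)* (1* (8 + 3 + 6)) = 595/11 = 54.09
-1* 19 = -19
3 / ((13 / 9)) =27 / 13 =2.08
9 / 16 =0.56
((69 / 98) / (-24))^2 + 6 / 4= 922513 / 614656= 1.50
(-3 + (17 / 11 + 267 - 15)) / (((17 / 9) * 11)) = 24804 / 2057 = 12.06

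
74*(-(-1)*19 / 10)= 703 / 5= 140.60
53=53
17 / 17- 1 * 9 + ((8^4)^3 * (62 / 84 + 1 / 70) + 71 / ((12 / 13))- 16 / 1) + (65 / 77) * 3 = 34124128770073 / 660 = 51703225409.20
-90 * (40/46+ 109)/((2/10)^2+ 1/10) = -1624500/23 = -70630.43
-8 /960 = -1 /120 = -0.01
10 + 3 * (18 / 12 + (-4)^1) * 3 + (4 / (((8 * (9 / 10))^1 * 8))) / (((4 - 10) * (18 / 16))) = -3040 / 243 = -12.51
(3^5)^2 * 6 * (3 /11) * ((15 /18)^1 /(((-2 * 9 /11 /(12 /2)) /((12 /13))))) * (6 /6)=-3542940 /13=-272533.85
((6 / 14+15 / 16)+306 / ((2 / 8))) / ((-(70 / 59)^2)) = -477735921 / 548800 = -870.51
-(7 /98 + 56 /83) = -867 /1162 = -0.75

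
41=41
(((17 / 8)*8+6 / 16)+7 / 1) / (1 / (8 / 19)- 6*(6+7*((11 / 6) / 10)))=-325 / 551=-0.59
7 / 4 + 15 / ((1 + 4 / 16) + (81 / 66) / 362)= 273857 / 19964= 13.72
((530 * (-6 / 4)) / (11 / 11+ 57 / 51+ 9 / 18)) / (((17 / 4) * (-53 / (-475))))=-57000 / 89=-640.45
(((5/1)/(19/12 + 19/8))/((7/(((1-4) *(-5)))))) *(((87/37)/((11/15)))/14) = 234900/378917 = 0.62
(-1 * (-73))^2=5329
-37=-37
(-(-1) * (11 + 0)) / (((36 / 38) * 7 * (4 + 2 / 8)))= 418 / 1071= 0.39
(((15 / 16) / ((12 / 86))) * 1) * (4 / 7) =215 / 56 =3.84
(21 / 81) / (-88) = -7 / 2376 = -0.00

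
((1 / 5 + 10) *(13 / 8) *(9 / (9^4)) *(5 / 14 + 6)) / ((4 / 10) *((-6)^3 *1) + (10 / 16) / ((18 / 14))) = -19669 / 11691162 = -0.00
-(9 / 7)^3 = -729 / 343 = -2.13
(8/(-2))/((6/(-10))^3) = 500/27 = 18.52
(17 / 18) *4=34 / 9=3.78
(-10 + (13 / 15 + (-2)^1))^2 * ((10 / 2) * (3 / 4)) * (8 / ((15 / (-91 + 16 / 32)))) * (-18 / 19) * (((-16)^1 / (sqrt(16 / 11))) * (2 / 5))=-80766544 * sqrt(11) / 2375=-112788.35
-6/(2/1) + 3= 0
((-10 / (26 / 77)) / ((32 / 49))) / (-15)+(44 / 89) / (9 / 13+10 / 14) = 93709 / 27768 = 3.37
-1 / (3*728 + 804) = -1 / 2988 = -0.00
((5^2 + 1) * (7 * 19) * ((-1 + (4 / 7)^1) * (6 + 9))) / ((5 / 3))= -13338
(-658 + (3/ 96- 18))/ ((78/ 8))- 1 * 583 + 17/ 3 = -67253/ 104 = -646.66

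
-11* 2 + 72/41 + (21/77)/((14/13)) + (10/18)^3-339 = -358.82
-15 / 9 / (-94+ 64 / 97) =485 / 27162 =0.02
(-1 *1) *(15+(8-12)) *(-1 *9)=99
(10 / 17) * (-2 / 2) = -10 / 17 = -0.59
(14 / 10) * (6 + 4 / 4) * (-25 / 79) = -245 / 79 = -3.10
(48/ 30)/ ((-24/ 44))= -44/ 15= -2.93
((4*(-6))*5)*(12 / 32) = -45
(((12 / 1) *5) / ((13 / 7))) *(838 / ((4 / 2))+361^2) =54910800 / 13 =4223907.69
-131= -131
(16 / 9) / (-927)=-16 / 8343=-0.00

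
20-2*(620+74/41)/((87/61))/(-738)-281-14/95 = -10835479559/41680395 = -259.97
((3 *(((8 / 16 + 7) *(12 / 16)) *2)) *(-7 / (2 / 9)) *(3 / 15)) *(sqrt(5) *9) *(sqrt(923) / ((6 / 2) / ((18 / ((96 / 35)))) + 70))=-59535 *sqrt(4615) / 2192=-1845.09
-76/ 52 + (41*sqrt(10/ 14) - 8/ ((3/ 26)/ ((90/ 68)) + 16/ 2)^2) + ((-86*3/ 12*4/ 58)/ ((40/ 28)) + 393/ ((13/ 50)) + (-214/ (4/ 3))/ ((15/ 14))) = 41*sqrt(35)/ 7 + 12742700535499/ 9375722330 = 1393.77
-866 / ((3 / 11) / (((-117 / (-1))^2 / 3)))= -14489046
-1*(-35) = 35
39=39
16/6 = 2.67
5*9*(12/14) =38.57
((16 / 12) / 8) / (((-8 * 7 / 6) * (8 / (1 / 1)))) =-1 / 448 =-0.00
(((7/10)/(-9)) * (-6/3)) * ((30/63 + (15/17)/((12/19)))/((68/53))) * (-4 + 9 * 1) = 141775/124848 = 1.14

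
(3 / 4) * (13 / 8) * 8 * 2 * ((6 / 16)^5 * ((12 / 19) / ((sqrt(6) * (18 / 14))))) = 7371 * sqrt(6) / 622592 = 0.03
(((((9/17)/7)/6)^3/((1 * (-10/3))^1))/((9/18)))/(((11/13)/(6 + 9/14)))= -97929/10380579440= -0.00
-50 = -50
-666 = -666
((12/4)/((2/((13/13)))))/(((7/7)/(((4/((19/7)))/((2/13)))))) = 273/19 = 14.37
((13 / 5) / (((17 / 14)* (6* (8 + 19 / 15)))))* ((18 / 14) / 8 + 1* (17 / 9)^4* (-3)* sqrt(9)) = -60717995 / 13781016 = -4.41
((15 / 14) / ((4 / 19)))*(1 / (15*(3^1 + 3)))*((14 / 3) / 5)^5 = 91238 / 2278125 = 0.04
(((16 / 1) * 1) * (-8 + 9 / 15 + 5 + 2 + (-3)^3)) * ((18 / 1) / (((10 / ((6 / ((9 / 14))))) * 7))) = -26304 / 25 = -1052.16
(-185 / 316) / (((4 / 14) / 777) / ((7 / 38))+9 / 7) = -7043505 / 15492532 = -0.45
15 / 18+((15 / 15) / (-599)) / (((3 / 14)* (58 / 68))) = 0.82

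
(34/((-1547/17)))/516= -17/23478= -0.00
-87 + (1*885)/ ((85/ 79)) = 12504/ 17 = 735.53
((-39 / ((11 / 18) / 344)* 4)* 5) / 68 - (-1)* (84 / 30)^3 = -150416872 / 23375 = -6434.95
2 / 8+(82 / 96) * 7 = 299 / 48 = 6.23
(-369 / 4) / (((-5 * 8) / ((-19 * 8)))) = -7011 / 20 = -350.55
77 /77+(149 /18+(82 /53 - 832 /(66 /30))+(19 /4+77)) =-5994317 /20988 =-285.61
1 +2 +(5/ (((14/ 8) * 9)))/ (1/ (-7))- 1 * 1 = -2/ 9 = -0.22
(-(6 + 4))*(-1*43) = 430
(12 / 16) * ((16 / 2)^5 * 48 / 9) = 131072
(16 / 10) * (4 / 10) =16 / 25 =0.64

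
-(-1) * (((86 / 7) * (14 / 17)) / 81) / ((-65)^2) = 172 / 5817825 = 0.00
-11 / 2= -5.50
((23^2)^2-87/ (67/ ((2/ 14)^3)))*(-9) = -57879233406/ 22981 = -2518568.97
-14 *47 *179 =-117782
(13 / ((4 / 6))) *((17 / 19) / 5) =663 / 190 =3.49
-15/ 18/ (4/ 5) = -25/ 24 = -1.04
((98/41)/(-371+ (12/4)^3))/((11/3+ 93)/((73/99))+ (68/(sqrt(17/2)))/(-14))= -838681305/15820934065256 - 1827847*sqrt(34)/15820934065256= -0.00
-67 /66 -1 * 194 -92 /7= -208.16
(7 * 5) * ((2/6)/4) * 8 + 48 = 214/3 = 71.33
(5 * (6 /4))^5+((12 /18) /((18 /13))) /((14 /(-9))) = 15946667 /672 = 23730.16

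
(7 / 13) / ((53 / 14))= 98 / 689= 0.14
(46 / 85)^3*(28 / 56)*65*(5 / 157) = 632684 / 3856705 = 0.16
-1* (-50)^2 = -2500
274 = 274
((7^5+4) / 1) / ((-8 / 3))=-50433 / 8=-6304.12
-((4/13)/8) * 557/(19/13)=-557/38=-14.66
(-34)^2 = 1156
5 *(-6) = -30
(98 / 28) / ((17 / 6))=21 / 17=1.24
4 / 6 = 2 / 3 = 0.67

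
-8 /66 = -4 /33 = -0.12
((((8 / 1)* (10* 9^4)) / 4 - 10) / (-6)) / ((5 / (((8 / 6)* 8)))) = -419872 / 9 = -46652.44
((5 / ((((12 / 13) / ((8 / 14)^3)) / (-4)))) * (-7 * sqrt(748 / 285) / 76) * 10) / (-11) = -4160 * sqrt(53295) / 1751211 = -0.55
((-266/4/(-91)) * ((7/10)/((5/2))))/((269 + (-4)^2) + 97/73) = 1387/1940900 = 0.00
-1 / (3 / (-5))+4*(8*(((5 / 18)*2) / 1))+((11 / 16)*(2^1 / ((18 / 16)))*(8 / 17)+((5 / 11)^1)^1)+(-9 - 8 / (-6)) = 2395 / 187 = 12.81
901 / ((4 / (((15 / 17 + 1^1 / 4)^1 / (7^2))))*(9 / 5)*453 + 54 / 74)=1833535 / 287217981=0.01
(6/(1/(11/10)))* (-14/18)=-77/15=-5.13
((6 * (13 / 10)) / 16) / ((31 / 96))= 234 / 155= 1.51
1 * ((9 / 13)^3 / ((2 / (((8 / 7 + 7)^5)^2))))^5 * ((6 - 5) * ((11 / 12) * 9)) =42256581965887071631758739125302359602337664183521538112139338049651098899025514748432602914087549757833 / 11783173025604173920351398704547375640209693694190653645503104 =3586180214282340564426122000000000000000000.00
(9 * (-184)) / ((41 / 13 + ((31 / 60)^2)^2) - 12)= 279002880000 / 1478394227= 188.72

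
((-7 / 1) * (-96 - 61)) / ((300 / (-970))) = -106603 / 30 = -3553.43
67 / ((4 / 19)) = 1273 / 4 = 318.25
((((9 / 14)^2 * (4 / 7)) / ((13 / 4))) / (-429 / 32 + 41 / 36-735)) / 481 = -0.00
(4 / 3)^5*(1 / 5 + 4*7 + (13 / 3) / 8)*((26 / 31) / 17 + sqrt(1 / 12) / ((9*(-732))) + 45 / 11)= 10595769472 / 21130065-55184*sqrt(3) / 18009945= 501.45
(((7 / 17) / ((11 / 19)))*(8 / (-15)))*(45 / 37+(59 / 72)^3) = -3244559339 / 4842192960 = -0.67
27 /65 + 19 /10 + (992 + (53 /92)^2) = 547215137 /550160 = 994.65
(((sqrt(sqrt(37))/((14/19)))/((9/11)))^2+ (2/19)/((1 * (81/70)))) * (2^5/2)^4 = 9175040/1539+ 715669504 * sqrt(37)/3969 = 1102773.89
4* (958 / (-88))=-479 / 11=-43.55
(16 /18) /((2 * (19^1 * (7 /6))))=0.02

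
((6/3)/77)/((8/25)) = 25/308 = 0.08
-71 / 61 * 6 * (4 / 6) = -284 / 61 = -4.66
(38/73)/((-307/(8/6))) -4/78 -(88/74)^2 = -1756186606/1196545701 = -1.47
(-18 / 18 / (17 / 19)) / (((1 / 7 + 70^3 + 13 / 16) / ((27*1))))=-19152 / 217691273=-0.00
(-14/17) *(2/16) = -7/68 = -0.10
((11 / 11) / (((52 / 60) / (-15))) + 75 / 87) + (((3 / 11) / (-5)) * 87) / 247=-6486569 / 393965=-16.46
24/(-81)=-8/27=-0.30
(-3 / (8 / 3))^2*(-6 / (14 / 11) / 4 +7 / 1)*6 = 39609 / 896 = 44.21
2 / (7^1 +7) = 1 / 7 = 0.14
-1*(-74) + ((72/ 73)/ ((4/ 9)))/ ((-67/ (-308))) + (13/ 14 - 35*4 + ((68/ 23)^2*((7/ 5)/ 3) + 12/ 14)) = -27130953343/ 543341190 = -49.93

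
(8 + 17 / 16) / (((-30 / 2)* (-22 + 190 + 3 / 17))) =-493 / 137232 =-0.00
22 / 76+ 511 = 19429 / 38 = 511.29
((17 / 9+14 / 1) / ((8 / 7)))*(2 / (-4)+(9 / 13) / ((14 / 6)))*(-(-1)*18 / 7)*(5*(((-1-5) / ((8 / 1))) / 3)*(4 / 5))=7.27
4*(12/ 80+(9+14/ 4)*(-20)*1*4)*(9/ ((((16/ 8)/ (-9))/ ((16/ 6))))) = 2159676/ 5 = 431935.20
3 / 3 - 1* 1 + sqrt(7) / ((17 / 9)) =9* sqrt(7) / 17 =1.40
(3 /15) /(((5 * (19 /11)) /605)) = 1331 /95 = 14.01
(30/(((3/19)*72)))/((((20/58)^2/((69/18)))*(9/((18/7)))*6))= 367517/90720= 4.05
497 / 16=31.06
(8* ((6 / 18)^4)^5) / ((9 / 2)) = 16 / 31381059609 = 0.00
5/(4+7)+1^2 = 16/11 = 1.45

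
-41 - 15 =-56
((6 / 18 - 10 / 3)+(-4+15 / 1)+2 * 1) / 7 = 10 / 7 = 1.43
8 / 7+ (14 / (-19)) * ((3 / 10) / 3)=711 / 665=1.07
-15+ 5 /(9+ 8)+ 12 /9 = -682 /51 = -13.37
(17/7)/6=17/42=0.40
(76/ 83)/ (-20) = -19/ 415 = -0.05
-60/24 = -5/2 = -2.50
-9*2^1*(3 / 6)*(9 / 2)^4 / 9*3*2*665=-13089195 / 8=-1636149.38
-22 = -22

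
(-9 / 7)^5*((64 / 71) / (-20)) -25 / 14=-19419307 / 11932970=-1.63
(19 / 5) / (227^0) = 19 / 5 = 3.80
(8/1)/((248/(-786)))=-786/31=-25.35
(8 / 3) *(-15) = -40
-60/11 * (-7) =420/11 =38.18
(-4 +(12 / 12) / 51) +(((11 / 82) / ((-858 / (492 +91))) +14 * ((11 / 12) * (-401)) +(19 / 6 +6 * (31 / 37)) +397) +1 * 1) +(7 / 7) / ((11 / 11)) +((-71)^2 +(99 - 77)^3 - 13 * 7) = 10854.96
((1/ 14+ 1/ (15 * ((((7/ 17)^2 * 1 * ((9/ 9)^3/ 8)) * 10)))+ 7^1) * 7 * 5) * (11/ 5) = 597157/ 1050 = 568.72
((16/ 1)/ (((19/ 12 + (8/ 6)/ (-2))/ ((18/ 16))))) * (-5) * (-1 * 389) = 420120/ 11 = 38192.73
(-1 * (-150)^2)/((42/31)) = -116250/7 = -16607.14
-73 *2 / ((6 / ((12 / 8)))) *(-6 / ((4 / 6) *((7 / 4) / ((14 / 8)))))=328.50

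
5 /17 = 0.29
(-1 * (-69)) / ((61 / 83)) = 5727 / 61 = 93.89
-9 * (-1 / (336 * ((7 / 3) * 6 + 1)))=0.00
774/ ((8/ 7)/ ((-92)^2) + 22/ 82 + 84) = 78340668/ 8529257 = 9.18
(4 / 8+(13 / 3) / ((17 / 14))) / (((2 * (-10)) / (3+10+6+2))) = -581 / 136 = -4.27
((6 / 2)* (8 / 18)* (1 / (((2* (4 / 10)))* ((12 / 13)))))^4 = 17850625 / 1679616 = 10.63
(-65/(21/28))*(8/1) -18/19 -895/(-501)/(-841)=-1852688861/2668493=-694.28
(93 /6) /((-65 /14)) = -217 /65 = -3.34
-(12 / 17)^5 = -248832 / 1419857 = -0.18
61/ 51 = 1.20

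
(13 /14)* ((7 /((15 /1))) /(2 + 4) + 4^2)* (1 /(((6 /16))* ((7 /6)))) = 75244 /2205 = 34.12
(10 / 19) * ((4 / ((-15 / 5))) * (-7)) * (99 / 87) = 3080 / 551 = 5.59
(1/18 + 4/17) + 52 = 16001/306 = 52.29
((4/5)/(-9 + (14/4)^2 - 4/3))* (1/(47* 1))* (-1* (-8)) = 384/5405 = 0.07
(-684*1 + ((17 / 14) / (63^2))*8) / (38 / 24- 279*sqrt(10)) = 1444266304 / 1038071778219 + 9425737984*sqrt(10) / 38447102897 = 0.78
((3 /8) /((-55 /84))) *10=-63 /11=-5.73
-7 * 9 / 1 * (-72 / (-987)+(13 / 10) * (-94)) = 1808091 / 235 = 7694.00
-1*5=-5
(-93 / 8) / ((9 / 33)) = -341 / 8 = -42.62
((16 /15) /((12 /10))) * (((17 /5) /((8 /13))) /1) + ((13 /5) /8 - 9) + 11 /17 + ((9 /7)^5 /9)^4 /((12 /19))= -300816342799394915957 /97665733948277089224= -3.08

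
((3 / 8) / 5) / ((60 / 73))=73 / 800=0.09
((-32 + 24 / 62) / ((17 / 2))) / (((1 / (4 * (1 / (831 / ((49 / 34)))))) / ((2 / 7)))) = -0.01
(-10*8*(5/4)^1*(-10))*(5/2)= 2500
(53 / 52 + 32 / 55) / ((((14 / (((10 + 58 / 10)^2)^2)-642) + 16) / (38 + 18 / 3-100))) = 1248466946293 / 8716830249270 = 0.14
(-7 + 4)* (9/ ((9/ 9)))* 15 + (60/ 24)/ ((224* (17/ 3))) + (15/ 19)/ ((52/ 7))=-761662935/ 1881152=-404.89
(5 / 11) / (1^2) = 5 / 11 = 0.45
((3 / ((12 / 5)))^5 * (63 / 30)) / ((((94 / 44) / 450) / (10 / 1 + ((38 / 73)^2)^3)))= 24628892978833171875 / 1820853410709248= 13526.02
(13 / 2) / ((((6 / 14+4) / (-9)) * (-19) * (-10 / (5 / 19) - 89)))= -819 / 149606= -0.01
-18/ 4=-9/ 2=-4.50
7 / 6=1.17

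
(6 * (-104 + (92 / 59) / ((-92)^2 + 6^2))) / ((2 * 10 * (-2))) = 39116931 / 2507500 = 15.60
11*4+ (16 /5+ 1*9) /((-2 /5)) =27 /2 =13.50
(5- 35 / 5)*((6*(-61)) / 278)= 366 / 139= 2.63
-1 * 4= -4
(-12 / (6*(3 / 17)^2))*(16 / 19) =-9248 / 171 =-54.08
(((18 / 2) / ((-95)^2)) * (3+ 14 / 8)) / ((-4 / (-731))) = 6579 / 7600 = 0.87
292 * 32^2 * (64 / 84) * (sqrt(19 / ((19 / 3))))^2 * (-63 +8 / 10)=-1487863808 / 35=-42510394.51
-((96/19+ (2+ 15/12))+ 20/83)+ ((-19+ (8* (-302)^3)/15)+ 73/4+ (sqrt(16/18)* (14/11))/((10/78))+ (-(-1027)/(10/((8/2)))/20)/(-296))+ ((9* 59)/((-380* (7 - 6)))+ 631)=-54133023200383/3685200+ 364* sqrt(2)/55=-14689294.67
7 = 7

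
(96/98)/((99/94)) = 1504/1617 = 0.93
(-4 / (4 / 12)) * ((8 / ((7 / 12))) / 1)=-1152 / 7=-164.57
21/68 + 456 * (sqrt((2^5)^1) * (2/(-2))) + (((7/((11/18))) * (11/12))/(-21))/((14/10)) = -1824 * sqrt(2) - 23/476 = -2579.57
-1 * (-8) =8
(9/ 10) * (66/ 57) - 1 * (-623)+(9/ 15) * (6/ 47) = 557338/ 893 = 624.12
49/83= 0.59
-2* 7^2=-98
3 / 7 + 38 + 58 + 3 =696 / 7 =99.43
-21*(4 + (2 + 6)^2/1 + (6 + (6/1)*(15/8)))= -7161/4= -1790.25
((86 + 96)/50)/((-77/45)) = -117/55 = -2.13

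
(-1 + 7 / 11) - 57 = -631 / 11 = -57.36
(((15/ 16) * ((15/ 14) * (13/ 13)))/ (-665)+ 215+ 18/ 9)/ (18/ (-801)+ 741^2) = 0.00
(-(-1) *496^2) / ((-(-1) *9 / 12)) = 984064 / 3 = 328021.33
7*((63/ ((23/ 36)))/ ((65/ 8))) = 127008/ 1495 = 84.96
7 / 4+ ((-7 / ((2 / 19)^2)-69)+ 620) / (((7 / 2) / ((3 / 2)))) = -230 / 7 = -32.86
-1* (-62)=62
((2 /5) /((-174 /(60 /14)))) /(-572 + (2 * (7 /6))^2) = 18 /1035097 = 0.00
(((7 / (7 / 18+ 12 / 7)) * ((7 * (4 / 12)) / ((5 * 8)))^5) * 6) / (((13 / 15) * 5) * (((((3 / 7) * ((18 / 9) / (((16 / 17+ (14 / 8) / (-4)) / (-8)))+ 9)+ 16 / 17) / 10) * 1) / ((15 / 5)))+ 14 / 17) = -13426221529 / 447801664000000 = -0.00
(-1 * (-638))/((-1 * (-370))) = 319/185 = 1.72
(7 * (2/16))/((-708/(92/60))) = -161/84960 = -0.00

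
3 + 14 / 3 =23 / 3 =7.67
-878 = -878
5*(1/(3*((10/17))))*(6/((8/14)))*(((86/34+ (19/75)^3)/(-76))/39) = -31950149/1250437500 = -0.03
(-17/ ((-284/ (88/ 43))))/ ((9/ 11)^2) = 0.18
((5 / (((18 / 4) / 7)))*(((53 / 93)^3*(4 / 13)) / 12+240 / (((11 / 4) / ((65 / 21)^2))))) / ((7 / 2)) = 282749177534060 / 152175496473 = 1858.05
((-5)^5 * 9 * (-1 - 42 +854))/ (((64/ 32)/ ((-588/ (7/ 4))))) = 3831975000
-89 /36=-2.47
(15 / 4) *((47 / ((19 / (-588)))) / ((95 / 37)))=-2124.37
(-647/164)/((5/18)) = -5823/410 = -14.20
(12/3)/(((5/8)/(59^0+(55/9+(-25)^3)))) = -4497952/45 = -99954.49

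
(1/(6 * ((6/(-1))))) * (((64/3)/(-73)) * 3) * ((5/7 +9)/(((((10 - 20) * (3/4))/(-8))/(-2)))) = -34816/68985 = -0.50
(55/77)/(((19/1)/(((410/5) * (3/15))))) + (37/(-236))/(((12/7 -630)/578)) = 52510231/69022212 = 0.76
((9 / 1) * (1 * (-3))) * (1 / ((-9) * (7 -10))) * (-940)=940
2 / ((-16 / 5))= -5 / 8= -0.62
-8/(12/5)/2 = -5/3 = -1.67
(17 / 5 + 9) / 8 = 31 / 20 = 1.55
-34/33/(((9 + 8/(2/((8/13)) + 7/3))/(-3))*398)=1139/1530111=0.00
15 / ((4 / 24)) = 90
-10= -10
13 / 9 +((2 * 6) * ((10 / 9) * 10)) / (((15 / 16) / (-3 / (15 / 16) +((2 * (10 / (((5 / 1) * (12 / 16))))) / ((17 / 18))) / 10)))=-6347 / 17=-373.35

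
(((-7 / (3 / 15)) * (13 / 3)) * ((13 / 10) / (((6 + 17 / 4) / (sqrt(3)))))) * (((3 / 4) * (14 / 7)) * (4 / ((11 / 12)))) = -56784 * sqrt(3) / 451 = -218.08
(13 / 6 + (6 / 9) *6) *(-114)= -703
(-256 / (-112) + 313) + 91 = 2844 / 7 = 406.29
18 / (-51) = -6 / 17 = -0.35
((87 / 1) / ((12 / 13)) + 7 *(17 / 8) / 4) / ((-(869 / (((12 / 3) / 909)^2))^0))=-3135 / 32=-97.97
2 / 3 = 0.67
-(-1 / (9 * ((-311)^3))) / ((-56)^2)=-1 / 848984439744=-0.00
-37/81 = -0.46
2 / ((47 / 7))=14 / 47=0.30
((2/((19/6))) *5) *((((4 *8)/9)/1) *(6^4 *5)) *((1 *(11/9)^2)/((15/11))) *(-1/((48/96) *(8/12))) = -13629440/57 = -239112.98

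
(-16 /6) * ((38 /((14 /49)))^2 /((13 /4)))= -566048 /39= -14514.05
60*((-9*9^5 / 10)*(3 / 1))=-9565938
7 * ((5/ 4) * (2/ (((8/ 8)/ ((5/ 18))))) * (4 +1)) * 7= 6125/ 36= 170.14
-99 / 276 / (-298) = 33 / 27416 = 0.00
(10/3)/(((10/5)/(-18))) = -30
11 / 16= 0.69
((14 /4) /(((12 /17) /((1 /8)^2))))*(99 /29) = 0.26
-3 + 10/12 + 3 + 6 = 41/6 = 6.83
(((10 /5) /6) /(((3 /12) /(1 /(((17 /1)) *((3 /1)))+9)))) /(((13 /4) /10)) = 73600 /1989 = 37.00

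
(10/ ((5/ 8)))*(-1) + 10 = -6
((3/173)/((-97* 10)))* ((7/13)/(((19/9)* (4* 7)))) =-27/165796280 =-0.00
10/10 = 1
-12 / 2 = -6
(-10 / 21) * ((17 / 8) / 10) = -17 / 168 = -0.10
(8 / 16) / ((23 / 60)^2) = 1800 / 529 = 3.40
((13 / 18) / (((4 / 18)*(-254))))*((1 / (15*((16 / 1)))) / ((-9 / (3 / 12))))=13 / 8778240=0.00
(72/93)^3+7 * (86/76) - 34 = -28997569/1132058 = -25.61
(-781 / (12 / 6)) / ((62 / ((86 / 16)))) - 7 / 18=-305719 / 8928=-34.24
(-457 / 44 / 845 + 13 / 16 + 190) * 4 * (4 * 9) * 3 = 766146789 / 9295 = 82425.69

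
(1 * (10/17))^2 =100/289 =0.35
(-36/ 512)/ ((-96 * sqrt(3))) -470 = -470 + sqrt(3)/ 4096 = -470.00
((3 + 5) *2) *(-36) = -576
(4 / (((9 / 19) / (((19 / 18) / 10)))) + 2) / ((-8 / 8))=-1171 / 405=-2.89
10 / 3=3.33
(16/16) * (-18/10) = -9/5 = -1.80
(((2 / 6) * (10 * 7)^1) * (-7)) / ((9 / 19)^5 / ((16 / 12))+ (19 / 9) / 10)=-72797310600 / 102063377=-713.26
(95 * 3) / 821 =285 / 821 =0.35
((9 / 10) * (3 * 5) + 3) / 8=2.06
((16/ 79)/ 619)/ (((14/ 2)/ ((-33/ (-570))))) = 88/ 32519165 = 0.00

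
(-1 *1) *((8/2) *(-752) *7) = 21056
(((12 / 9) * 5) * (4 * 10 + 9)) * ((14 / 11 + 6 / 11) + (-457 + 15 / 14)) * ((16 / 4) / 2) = -3263540 / 11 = -296685.45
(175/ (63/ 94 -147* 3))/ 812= -1175/ 2400678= -0.00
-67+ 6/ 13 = -865/ 13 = -66.54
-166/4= -83/2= -41.50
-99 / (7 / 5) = -495 / 7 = -70.71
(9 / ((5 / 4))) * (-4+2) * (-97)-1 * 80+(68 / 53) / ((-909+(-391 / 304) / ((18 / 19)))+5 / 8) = 91426372936 / 69430795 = 1316.80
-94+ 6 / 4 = -185 / 2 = -92.50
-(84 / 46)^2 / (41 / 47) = -82908 / 21689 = -3.82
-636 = -636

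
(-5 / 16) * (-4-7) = 55 / 16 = 3.44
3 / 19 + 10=10.16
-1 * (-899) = 899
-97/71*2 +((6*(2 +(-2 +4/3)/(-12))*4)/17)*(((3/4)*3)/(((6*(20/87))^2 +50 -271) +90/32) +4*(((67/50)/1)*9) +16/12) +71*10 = 672684435500864/790373141325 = 851.10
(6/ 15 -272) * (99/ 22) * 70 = -85554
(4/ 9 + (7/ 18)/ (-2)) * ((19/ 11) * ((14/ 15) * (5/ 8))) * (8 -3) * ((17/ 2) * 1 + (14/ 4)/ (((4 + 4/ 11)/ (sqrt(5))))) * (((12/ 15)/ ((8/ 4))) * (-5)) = -11305/ 528 -4655 * sqrt(5)/ 2304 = -25.93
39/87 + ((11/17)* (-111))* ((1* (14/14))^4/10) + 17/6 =-28846/7395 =-3.90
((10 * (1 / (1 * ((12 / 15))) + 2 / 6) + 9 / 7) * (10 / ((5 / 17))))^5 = 272828075026359537343 / 4084101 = 66802479915741.44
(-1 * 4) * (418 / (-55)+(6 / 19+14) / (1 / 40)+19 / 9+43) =-2086688 / 855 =-2440.57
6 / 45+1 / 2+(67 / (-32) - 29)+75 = 21379 / 480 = 44.54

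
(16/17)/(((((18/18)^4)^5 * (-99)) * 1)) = -16/1683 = -0.01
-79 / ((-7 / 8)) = 632 / 7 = 90.29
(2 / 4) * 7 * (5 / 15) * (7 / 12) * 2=49 / 36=1.36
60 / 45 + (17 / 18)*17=313 / 18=17.39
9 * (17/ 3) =51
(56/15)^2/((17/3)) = 3136/1275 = 2.46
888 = 888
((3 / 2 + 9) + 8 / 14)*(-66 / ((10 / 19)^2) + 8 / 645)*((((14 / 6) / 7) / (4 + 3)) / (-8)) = 47637607 / 3034080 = 15.70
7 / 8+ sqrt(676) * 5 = 1047 / 8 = 130.88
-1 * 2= -2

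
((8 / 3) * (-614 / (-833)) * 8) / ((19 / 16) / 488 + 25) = 306823168 / 487852281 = 0.63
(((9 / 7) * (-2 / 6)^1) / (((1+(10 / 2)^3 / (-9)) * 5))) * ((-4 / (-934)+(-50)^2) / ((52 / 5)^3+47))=0.01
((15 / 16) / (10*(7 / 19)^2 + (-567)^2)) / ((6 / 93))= 167865 / 3713856608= 0.00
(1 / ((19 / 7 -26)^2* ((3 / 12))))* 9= 1764 / 26569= 0.07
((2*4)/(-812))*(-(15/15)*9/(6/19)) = 57/203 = 0.28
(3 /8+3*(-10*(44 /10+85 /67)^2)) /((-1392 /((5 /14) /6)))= 57676771 /1399706112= 0.04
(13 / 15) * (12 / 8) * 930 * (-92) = -111228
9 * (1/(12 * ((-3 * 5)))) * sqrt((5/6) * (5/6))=-1/24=-0.04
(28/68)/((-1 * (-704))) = 7/11968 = 0.00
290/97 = 2.99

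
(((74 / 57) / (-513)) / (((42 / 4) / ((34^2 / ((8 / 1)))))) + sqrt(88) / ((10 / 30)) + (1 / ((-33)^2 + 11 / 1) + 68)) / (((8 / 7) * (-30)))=-45908852261 / 23158872000 - 7 * sqrt(22) / 40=-2.80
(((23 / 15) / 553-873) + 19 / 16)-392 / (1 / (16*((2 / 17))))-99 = -3855219419 / 2256240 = -1708.69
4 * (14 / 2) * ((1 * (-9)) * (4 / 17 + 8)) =-35280 / 17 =-2075.29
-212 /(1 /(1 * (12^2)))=-30528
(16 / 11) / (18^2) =4 / 891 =0.00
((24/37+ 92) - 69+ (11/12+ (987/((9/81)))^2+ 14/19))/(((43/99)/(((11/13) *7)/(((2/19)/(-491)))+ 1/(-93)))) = -489167568116065033085/97458296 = -5019250163332.07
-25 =-25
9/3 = 3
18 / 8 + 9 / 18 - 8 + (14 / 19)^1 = -343 / 76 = -4.51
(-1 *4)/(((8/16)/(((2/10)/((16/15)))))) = -3/2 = -1.50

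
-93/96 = -31/32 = -0.97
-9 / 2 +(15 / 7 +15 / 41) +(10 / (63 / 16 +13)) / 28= -306473 / 155554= -1.97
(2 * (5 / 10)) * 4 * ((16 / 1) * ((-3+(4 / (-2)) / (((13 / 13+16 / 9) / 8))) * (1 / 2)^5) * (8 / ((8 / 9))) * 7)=-1103.76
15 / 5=3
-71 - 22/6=-224/3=-74.67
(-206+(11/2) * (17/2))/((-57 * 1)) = 2.79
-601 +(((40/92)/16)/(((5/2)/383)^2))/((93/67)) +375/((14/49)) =12523574/10695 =1170.97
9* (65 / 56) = 585 / 56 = 10.45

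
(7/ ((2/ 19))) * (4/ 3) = 266/ 3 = 88.67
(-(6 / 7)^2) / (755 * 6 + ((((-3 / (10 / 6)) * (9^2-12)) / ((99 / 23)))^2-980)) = -108900 / 649608631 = -0.00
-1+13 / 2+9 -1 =13.50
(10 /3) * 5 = 16.67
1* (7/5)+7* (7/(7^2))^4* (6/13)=31243/22295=1.40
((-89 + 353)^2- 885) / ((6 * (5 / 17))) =389929 / 10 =38992.90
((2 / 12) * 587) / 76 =587 / 456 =1.29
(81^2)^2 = 43046721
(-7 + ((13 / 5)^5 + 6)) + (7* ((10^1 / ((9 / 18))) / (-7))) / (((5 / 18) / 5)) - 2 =-244.19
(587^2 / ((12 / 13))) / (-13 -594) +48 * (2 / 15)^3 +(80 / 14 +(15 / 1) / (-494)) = -2876947868089 / 4722763500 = -609.17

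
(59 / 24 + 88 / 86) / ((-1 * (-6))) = 0.58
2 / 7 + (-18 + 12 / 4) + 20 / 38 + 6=-1089 / 133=-8.19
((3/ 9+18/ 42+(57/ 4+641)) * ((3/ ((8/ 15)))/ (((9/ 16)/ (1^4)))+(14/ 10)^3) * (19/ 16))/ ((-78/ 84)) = -111190869/ 10400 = -10691.43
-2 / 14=-1 / 7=-0.14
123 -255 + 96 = -36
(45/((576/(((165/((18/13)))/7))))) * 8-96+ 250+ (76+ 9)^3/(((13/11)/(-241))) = -547022526853/4368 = -125234094.98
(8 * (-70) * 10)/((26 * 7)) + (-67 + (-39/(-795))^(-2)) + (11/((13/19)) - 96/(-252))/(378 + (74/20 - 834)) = 5100192976/16052127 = 317.73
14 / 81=0.17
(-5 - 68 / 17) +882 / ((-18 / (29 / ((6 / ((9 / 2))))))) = -4299 / 4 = -1074.75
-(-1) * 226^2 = 51076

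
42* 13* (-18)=-9828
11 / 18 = 0.61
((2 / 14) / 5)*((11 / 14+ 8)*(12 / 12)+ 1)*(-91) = -1781 / 70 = -25.44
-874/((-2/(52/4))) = 5681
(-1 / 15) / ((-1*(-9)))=-0.01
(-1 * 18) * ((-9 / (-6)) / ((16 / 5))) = -135 / 16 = -8.44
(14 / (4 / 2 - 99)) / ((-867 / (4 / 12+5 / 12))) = 7 / 56066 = 0.00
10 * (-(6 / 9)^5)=-320 / 243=-1.32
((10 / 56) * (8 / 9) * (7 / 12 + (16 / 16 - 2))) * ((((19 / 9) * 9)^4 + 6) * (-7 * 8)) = 13032700 / 27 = 482692.59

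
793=793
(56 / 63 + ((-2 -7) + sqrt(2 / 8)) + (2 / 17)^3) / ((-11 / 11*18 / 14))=4710559 / 795906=5.92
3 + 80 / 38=97 / 19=5.11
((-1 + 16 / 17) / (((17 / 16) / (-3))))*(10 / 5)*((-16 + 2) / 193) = -1344 / 55777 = -0.02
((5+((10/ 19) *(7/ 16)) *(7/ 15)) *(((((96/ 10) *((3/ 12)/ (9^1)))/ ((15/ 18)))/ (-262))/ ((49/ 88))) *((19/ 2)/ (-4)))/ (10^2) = 25619/ 96285000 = 0.00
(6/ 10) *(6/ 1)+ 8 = 58/ 5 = 11.60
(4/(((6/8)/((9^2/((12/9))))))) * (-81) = -26244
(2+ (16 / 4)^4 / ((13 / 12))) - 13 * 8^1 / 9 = 26530 / 117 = 226.75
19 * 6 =114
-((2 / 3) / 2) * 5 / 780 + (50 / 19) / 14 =11567 / 62244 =0.19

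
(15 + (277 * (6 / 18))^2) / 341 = 76864 / 3069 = 25.05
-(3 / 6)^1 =-1 / 2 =-0.50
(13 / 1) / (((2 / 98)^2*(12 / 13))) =405769 / 12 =33814.08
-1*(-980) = 980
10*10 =100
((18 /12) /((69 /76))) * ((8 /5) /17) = 304 /1955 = 0.16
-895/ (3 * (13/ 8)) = -7160/ 39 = -183.59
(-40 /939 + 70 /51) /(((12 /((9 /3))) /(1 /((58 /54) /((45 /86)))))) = 4299075 /26541148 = 0.16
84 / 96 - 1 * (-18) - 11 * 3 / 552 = 1731 / 92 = 18.82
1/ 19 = 0.05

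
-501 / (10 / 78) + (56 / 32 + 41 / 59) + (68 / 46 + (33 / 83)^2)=-729868378453 / 186967460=-3903.72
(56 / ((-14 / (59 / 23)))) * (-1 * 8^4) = 42028.52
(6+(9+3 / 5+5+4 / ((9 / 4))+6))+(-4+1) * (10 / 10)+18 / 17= 20224 / 765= 26.44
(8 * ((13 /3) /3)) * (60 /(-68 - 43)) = -6.25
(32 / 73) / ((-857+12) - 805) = -0.00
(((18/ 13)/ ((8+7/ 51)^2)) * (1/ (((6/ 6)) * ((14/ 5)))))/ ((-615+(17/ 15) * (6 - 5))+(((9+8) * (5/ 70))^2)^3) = -75539532096/ 6176737688318821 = -0.00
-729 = -729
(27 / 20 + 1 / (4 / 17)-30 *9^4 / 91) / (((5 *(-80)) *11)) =490801 / 1001000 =0.49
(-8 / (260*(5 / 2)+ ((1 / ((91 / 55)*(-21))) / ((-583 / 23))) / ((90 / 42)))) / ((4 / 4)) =-347256 / 28214573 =-0.01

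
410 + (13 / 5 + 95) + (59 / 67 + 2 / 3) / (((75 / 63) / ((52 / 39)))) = 2559398 / 5025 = 509.33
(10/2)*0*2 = 0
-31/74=-0.42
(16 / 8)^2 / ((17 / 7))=1.65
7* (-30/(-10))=21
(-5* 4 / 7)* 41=-820 / 7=-117.14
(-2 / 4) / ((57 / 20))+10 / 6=85 / 57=1.49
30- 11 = 19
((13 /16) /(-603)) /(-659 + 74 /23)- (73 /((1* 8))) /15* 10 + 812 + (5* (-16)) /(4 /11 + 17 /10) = 25341438082717 /33033217968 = 767.15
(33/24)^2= 121/64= 1.89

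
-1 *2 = -2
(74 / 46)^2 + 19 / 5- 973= -2556689 / 2645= -966.61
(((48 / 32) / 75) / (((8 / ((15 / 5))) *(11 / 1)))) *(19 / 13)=57 / 57200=0.00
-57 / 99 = -19 / 33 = -0.58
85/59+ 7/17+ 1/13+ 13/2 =8.43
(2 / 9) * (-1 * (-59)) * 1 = 118 / 9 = 13.11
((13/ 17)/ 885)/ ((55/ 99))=39/ 25075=0.00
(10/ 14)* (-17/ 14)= -85/ 98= -0.87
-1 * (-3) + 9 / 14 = 51 / 14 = 3.64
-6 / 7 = -0.86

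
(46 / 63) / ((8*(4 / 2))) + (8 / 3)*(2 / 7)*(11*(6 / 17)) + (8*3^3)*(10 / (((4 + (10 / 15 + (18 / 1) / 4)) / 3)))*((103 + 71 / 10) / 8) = 4586032273 / 471240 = 9731.84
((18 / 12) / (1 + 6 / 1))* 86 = 129 / 7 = 18.43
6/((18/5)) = 5/3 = 1.67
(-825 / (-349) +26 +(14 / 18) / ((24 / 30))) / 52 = 368579 / 653328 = 0.56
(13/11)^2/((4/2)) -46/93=4585/22506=0.20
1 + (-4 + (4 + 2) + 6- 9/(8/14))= -27/4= -6.75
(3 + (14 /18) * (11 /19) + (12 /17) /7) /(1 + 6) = 72262 /142443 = 0.51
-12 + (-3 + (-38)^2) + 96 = 1525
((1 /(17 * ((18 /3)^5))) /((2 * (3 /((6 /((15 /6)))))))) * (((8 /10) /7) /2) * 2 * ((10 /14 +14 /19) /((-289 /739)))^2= 20342461129 /4272206165457300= 0.00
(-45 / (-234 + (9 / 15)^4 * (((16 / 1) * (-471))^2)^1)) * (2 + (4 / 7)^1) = -0.00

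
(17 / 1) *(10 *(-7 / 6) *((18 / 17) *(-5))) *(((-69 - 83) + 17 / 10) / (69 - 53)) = -157815 / 16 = -9863.44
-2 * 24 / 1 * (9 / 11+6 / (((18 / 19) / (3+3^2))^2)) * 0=0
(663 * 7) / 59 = 78.66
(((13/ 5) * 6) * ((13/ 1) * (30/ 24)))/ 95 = 507/ 190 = 2.67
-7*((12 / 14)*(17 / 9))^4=-1336336 / 27783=-48.10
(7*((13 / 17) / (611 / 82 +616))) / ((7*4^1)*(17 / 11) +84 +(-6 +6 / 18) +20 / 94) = 3857854 / 54735640877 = 0.00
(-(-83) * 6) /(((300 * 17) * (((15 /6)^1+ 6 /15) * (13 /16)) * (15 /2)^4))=21248 /1622278125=0.00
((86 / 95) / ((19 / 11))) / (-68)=-473 / 61370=-0.01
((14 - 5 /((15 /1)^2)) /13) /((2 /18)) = 629 /65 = 9.68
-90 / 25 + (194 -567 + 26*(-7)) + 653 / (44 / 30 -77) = -3213444 / 5665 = -567.25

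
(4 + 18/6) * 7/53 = 49/53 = 0.92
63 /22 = 2.86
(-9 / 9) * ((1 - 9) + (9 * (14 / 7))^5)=-1889560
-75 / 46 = -1.63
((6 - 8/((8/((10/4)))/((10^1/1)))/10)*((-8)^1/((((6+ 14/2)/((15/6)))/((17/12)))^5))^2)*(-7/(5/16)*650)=-4823422906347705078125/656602650091220631552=-7.35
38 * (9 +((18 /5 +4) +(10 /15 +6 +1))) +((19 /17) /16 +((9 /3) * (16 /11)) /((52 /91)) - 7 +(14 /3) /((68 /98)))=13906293 /14960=929.57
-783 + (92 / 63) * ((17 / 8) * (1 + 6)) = -13703 / 18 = -761.28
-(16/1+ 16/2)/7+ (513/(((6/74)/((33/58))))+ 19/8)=5844437/1624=3598.79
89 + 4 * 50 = 289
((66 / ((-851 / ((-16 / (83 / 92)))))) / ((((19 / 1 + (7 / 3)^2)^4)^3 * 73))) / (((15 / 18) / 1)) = 2541865828329 / 5116962100206865040000000000000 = 0.00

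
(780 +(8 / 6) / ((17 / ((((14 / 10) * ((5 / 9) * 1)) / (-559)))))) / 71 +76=1584644228 / 18217251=86.99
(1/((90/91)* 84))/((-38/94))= -611/20520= -0.03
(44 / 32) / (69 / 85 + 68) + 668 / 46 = 15650033 / 1076216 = 14.54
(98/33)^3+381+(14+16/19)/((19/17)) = 5454863207/12973257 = 420.47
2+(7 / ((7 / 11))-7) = 6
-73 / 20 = -3.65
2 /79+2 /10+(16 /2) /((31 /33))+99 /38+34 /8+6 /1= 21.60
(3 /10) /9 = 1 /30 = 0.03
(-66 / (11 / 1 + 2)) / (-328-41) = 22 / 1599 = 0.01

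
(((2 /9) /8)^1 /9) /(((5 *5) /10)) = 1 /810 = 0.00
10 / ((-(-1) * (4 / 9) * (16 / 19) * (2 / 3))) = 2565 / 64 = 40.08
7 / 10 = 0.70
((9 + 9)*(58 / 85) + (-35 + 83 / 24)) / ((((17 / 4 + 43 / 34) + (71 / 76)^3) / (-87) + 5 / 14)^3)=-9039237234318532069810508169216 / 10794575353892221737154877755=-837.39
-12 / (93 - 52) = -12 / 41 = -0.29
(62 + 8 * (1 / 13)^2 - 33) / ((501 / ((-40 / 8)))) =-24545 / 84669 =-0.29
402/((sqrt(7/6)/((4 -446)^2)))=78536328*sqrt(42)/7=72710511.02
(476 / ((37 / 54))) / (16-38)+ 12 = -7968 / 407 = -19.58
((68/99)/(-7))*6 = -136/231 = -0.59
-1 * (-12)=12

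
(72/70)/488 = 0.00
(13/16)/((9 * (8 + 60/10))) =13/2016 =0.01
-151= -151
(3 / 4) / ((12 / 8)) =1 / 2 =0.50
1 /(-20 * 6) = -1 /120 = -0.01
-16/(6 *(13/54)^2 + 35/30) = -243/23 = -10.57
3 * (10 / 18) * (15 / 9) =25 / 9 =2.78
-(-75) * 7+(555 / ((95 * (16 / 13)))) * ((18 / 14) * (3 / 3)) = 1130187 / 2128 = 531.10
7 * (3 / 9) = 7 / 3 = 2.33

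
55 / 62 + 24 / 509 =29483 / 31558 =0.93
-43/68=-0.63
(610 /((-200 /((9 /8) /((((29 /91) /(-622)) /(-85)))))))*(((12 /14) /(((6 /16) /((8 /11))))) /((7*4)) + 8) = -20489192217 /4466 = -4587817.33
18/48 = 3/8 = 0.38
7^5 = 16807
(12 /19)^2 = 144 /361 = 0.40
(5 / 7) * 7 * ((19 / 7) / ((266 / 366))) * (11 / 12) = 3355 / 196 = 17.12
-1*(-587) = 587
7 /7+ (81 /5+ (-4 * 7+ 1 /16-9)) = -1579 /80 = -19.74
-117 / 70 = -1.67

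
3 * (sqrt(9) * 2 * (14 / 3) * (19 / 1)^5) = 207992316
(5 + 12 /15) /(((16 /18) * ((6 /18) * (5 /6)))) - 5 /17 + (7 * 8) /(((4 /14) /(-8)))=-2626167 /1700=-1544.80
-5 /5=-1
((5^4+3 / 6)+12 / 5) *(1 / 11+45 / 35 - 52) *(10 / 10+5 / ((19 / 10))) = -120629457 / 1045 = -115434.89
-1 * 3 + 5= 2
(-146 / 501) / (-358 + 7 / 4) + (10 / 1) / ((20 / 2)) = 714509 / 713925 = 1.00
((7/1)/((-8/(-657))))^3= 97272533799/512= 189985417.58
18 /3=6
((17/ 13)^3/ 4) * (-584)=-717298/ 2197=-326.49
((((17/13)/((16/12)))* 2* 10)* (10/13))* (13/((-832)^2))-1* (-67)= 301464827/4499456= 67.00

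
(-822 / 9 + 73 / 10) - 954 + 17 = -30631 / 30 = -1021.03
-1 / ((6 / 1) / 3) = -1 / 2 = -0.50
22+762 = 784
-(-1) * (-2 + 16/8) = 0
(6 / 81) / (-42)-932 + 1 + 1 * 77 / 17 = -8930267 / 9639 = -926.47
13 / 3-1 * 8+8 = 13 / 3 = 4.33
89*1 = 89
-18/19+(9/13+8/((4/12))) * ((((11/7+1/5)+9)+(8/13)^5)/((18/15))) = 285689429385/1283931194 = 222.51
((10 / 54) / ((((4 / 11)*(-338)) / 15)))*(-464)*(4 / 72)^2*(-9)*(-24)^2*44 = -11228800 / 1521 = -7382.51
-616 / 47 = -13.11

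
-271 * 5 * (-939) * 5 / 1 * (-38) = -241745550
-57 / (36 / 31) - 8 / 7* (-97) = 5189 / 84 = 61.77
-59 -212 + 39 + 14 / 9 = -2074 / 9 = -230.44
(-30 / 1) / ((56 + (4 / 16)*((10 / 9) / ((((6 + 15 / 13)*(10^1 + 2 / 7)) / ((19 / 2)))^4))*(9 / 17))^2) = -35879188681725087036155668214977658880 / 3750576663239050649149283344255224055321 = -0.01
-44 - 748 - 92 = -884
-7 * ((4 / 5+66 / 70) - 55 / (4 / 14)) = 13353 / 10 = 1335.30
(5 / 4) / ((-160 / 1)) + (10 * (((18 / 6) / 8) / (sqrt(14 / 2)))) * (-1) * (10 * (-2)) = -1 / 128 + 75 * sqrt(7) / 7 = 28.34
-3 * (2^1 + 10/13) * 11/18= -66/13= -5.08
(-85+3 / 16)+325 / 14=-6899 / 112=-61.60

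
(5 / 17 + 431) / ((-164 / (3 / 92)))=-5499 / 64124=-0.09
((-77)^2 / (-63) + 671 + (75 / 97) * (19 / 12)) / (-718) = -2018771 / 2507256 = -0.81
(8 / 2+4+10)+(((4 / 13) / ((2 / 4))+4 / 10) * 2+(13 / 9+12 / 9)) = 22.81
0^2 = 0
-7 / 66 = -0.11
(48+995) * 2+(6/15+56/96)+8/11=2087.71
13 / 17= 0.76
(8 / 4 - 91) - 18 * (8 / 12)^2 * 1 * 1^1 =-97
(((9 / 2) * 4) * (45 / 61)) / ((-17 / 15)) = -12150 / 1037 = -11.72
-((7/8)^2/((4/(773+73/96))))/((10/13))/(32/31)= -1466826907/7864320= -186.52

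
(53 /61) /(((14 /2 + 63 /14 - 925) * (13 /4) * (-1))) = 424 /1448811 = 0.00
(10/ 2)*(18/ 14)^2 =405/ 49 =8.27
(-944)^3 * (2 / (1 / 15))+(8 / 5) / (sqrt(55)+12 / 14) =-335525536358736 / 13295+392 * sqrt(55) / 13295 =-25236971519.81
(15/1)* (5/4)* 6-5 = 215/2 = 107.50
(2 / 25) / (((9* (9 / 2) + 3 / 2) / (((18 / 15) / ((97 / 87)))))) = 174 / 84875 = 0.00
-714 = -714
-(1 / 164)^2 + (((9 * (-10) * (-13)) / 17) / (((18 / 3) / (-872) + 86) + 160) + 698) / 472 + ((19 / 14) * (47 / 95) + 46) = 541785152563671 / 11251841681360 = 48.15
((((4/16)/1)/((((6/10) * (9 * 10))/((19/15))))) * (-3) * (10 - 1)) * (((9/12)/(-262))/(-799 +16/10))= -19/33427008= -0.00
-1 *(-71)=71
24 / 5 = 4.80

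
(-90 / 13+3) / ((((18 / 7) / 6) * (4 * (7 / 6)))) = -51 / 26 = -1.96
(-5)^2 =25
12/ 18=2/ 3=0.67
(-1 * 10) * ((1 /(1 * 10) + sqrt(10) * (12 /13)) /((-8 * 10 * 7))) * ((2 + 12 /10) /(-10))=-12 * sqrt(10) /2275-1 /1750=-0.02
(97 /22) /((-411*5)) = -97 /45210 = -0.00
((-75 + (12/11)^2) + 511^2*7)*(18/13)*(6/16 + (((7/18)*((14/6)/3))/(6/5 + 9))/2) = 54792527749/55539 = 986559.49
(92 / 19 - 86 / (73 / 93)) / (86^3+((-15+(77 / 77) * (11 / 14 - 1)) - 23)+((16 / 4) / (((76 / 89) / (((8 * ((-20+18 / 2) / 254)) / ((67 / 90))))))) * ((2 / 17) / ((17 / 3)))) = -5000444173844 / 30370370687984583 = -0.00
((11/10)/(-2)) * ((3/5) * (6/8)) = -99/400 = -0.25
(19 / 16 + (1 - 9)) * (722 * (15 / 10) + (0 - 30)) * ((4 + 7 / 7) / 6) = -191295 / 32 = -5977.97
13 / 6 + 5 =7.17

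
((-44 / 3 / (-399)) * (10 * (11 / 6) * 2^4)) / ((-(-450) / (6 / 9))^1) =0.02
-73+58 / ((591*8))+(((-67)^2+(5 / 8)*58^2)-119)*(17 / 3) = 86533067 / 2364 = 36604.51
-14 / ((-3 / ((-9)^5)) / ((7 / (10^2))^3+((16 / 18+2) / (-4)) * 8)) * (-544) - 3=-13532352645864 / 15625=-866070569.34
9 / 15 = 3 / 5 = 0.60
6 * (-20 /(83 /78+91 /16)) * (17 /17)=-74880 /4213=-17.77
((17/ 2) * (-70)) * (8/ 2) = -2380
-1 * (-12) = 12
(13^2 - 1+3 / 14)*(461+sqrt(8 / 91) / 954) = 785*sqrt(182) / 202566+1085655 / 14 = 77546.84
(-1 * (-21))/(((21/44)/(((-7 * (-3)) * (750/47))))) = 693000/47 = 14744.68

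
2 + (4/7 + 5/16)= 323/112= 2.88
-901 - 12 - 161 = -1074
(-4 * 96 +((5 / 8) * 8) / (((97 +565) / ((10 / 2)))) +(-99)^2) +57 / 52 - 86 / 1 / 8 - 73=40165854 / 4303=9334.38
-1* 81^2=-6561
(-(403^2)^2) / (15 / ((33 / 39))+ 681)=-290143516091 / 7686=-37749611.77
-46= -46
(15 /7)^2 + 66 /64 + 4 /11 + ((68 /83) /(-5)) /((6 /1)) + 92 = 2103556943 /21473760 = 97.96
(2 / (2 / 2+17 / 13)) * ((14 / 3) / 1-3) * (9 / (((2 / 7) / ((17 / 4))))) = 1547 / 8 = 193.38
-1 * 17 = -17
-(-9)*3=27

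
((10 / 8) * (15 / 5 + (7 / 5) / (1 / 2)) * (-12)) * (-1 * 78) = 6786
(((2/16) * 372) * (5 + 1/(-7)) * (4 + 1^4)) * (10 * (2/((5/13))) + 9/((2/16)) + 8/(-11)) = 10719180/77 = 139210.13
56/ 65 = 0.86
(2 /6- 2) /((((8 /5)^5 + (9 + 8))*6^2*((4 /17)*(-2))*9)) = 265625 /667903968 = 0.00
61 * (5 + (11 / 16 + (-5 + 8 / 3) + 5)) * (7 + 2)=73383 / 16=4586.44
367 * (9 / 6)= 1101 / 2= 550.50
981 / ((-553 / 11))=-10791 / 553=-19.51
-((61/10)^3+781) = -1007981/1000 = -1007.98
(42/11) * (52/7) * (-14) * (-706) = 3083808/11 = 280346.18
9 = 9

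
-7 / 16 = -0.44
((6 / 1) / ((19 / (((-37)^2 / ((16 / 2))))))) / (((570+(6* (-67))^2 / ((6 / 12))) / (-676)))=-17797 / 157738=-0.11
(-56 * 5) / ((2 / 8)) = -1120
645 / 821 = 0.79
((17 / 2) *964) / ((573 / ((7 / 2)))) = 28679 / 573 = 50.05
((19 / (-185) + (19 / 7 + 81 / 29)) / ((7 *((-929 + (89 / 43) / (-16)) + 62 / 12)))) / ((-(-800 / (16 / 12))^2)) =8727839 / 3760029039112500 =0.00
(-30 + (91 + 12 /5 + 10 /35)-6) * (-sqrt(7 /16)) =-2019 * sqrt(7) /140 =-38.16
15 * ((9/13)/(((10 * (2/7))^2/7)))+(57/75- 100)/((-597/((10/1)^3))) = 175.14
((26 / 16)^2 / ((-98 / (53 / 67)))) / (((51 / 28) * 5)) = -8957 / 3827040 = -0.00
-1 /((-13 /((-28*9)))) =-252 /13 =-19.38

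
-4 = -4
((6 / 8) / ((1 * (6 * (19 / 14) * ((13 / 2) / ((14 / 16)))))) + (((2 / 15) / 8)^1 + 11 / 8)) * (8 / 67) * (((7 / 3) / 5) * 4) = 1165262 / 3723525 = 0.31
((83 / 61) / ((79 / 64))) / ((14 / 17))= 45152 / 33733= 1.34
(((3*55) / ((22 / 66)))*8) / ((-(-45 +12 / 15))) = 19800 / 221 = 89.59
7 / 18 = 0.39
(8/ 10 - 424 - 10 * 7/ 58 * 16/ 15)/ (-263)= 184652/ 114405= 1.61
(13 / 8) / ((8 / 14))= 91 / 32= 2.84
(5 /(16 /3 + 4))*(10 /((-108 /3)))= -25 /168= -0.15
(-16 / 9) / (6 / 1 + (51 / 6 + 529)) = -32 / 9783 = -0.00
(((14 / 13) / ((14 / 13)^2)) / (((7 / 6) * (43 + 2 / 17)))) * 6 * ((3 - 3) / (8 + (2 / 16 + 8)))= 0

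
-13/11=-1.18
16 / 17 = 0.94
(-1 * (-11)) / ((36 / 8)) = 22 / 9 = 2.44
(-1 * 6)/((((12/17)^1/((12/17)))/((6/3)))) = -12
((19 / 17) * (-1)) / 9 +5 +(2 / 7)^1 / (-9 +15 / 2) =5018 / 1071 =4.69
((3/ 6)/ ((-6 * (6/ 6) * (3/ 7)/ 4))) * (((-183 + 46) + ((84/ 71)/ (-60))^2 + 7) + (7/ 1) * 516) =-1023911231/ 378075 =-2708.22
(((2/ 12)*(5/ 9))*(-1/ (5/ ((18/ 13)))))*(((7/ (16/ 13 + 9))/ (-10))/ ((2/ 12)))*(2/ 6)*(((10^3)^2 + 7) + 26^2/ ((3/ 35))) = 3023681/ 855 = 3536.47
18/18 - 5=-4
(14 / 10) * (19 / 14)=19 / 10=1.90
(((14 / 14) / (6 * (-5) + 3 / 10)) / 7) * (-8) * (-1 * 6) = -160 / 693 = -0.23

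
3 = 3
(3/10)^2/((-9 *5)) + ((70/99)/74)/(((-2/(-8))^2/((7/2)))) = 0.53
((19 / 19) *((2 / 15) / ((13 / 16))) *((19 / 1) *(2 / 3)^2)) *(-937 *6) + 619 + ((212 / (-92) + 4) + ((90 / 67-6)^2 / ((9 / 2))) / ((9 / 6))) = -432871480316 / 60399495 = -7166.81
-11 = -11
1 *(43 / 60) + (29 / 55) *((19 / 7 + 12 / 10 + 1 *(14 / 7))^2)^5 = 50266970259278711411149277 / 1820641253320312500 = 27609486.58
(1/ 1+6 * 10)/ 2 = 61/ 2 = 30.50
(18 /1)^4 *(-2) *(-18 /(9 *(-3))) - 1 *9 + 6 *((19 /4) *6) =-139806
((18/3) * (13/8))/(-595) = -39/2380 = -0.02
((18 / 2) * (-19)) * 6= -1026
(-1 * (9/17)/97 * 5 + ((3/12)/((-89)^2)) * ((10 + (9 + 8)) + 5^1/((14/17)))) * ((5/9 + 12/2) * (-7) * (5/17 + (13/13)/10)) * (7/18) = 531212168543/2877760133280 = 0.18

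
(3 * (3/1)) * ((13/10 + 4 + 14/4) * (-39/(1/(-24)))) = 370656/5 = 74131.20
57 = 57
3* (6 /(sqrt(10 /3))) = 9* sqrt(30) /5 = 9.86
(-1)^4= 1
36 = 36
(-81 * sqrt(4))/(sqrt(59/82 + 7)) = -54 * sqrt(51906)/211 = -58.31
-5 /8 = -0.62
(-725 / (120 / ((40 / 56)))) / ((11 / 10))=-3625 / 924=-3.92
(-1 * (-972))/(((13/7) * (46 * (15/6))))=6804/1495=4.55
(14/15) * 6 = 28/5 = 5.60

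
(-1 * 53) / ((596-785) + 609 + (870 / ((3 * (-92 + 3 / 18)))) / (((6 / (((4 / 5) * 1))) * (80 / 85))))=-2014 / 15943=-0.13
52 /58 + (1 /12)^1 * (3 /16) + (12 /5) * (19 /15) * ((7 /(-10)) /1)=-282071 /232000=-1.22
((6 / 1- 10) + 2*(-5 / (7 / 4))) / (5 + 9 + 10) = -17 / 42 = -0.40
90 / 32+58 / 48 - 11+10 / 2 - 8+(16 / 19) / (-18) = -27431 / 2736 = -10.03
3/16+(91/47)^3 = 12368605/1661168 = 7.45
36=36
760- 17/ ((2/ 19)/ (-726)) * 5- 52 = 586953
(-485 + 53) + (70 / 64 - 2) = -13853 / 32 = -432.91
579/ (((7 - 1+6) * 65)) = 193/ 260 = 0.74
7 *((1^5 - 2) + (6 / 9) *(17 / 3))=175 / 9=19.44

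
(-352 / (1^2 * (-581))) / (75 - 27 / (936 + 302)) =435776 / 53930163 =0.01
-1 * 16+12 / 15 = -76 / 5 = -15.20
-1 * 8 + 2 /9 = -70 /9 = -7.78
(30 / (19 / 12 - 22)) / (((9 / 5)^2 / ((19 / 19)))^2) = -5000 / 35721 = -0.14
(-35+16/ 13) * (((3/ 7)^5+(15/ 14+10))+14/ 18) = -1575600413/ 3932838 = -400.63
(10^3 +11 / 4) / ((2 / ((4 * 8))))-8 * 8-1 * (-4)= 15984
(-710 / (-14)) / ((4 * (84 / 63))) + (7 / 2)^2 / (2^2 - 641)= 13817 / 1456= 9.49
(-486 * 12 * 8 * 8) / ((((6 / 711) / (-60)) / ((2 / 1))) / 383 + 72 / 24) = -2032805652480 / 16338779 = -124416.01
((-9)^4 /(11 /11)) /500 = 6561 /500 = 13.12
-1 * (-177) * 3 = 531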